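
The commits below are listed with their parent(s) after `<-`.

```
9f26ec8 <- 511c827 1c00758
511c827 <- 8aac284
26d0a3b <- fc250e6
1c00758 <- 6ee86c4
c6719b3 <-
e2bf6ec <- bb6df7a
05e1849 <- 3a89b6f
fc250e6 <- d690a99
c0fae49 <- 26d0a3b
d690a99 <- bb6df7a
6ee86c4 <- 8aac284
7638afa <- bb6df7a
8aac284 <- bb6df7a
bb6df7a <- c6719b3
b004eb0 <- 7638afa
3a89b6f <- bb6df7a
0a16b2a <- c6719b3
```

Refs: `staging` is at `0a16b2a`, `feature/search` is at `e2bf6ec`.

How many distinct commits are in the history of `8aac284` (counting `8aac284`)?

Walking parent pointers from 8aac284: reachable set = {8aac284, bb6df7a, c6719b3}.
That is 3 commits.

3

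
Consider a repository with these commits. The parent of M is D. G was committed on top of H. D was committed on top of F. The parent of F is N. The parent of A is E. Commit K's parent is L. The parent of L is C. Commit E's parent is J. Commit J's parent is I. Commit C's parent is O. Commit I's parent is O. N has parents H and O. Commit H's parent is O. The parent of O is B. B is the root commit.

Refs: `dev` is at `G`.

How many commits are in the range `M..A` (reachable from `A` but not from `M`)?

Reachable from A: {A, B, E, I, J, O}.
Reachable from M: {B, D, F, H, M, N, O}.
In A's history but not M's: {A, E, I, J} — 4 commits.

4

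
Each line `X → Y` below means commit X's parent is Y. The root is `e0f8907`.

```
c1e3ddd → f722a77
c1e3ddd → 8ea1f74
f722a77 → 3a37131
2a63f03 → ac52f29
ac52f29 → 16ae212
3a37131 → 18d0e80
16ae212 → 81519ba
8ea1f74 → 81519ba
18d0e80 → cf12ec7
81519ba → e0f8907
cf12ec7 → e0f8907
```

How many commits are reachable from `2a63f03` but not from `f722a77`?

4

Reachable from 2a63f03: {16ae212, 2a63f03, 81519ba, ac52f29, e0f8907}.
Reachable from f722a77: {18d0e80, 3a37131, cf12ec7, e0f8907, f722a77}.
In 2a63f03's history but not f722a77's: {16ae212, 2a63f03, 81519ba, ac52f29} — 4 commits.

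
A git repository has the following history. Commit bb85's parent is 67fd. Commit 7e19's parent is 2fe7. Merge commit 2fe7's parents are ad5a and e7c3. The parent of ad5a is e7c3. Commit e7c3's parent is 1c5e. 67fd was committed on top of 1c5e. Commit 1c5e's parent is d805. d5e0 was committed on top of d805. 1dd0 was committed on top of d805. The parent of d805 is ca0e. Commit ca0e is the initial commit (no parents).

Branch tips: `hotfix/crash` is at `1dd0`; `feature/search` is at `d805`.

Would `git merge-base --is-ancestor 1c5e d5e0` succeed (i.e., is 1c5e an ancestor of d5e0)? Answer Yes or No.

Ancestors of d5e0: {ca0e, d5e0, d805}.
1c5e is not in that set, so it is not an ancestor of d5e0.

No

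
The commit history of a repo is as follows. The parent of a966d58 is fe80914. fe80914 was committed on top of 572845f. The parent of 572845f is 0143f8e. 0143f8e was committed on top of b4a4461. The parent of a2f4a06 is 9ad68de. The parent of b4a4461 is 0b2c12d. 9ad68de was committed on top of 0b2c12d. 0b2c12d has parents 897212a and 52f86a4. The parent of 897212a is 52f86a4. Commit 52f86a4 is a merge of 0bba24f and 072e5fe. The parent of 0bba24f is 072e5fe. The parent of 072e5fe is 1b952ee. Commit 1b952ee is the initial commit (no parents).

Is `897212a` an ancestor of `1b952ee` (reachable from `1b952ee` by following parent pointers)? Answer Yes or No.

No

Ancestors of 1b952ee: {1b952ee}.
897212a is not in that set, so it is not an ancestor of 1b952ee.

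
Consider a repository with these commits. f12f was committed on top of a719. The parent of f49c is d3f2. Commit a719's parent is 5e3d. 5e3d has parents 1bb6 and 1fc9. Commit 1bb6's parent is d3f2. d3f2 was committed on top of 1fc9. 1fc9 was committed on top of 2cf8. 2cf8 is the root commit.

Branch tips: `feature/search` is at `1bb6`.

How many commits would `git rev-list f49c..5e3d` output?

2

Reachable from 5e3d: {1bb6, 1fc9, 2cf8, 5e3d, d3f2}.
Reachable from f49c: {1fc9, 2cf8, d3f2, f49c}.
In 5e3d's history but not f49c's: {1bb6, 5e3d} — 2 commits.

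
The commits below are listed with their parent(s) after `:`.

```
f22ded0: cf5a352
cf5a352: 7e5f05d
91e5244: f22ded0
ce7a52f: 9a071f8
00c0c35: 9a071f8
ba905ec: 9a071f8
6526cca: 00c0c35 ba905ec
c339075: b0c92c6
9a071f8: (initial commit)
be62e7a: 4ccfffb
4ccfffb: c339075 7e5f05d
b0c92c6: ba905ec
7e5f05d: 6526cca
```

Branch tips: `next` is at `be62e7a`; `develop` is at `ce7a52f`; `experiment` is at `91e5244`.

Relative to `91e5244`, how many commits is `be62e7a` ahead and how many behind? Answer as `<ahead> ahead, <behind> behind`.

4 ahead, 3 behind

Reachable from be62e7a: {00c0c35, 4ccfffb, 6526cca, 7e5f05d, 9a071f8, b0c92c6, ba905ec, be62e7a, c339075}.
Reachable from 91e5244: {00c0c35, 6526cca, 7e5f05d, 91e5244, 9a071f8, ba905ec, cf5a352, f22ded0}.
Only in be62e7a's history (ahead): {4ccfffb, b0c92c6, be62e7a, c339075} — 4.
Only in 91e5244's history (behind): {91e5244, cf5a352, f22ded0} — 3.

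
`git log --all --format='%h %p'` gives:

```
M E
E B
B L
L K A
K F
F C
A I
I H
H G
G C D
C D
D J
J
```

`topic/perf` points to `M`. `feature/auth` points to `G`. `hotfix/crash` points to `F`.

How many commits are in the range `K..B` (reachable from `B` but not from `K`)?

Reachable from B: {A, B, C, D, F, G, H, I, J, K, L}.
Reachable from K: {C, D, F, J, K}.
In B's history but not K's: {A, B, G, H, I, L} — 6 commits.

6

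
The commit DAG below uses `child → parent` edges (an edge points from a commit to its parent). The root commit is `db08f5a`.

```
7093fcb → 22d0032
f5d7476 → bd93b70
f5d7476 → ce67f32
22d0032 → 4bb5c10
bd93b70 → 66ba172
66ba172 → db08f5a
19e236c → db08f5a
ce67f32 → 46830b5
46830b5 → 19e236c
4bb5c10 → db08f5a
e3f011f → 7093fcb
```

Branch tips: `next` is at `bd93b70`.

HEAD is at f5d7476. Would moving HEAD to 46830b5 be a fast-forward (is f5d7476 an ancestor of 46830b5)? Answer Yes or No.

A fast-forward from f5d7476 to 46830b5 is possible iff f5d7476 is an ancestor of 46830b5.
Ancestors of 46830b5: {19e236c, 46830b5, db08f5a}.
f5d7476 is not among them, so fast-forward is not possible.

No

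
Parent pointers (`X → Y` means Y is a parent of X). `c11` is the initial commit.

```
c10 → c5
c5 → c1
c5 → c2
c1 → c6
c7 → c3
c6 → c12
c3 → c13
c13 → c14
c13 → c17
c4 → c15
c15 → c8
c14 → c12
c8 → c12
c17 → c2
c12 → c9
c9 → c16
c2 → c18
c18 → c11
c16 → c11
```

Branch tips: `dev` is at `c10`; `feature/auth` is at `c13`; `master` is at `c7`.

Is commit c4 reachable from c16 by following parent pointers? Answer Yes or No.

Ancestors of c16: {c11, c16}.
c4 is not in that set, so it is not an ancestor of c16.

No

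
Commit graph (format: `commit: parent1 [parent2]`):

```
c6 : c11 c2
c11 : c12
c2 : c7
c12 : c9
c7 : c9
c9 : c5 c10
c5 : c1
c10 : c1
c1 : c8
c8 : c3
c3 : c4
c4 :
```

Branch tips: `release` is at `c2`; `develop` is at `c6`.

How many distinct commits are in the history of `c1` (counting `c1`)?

4

Walking parent pointers from c1: reachable set = {c1, c3, c4, c8}.
That is 4 commits.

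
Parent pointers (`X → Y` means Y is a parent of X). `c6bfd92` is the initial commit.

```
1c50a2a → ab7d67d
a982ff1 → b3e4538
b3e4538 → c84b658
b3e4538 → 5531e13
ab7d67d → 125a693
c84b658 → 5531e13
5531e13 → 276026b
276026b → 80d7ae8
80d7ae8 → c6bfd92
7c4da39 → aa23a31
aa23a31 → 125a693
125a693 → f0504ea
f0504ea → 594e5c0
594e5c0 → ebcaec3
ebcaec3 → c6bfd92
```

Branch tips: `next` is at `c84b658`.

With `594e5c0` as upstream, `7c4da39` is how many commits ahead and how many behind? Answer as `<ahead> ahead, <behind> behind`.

Reachable from 7c4da39: {125a693, 594e5c0, 7c4da39, aa23a31, c6bfd92, ebcaec3, f0504ea}.
Reachable from 594e5c0: {594e5c0, c6bfd92, ebcaec3}.
Only in 7c4da39's history (ahead): {125a693, 7c4da39, aa23a31, f0504ea} — 4.
Only in 594e5c0's history (behind): {} — 0.

4 ahead, 0 behind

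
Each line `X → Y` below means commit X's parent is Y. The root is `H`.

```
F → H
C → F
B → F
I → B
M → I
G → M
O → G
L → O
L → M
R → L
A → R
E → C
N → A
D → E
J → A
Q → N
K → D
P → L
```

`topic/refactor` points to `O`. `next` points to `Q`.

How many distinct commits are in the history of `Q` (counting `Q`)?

Walking parent pointers from Q: reachable set = {A, B, F, G, H, I, L, M, N, O, Q, R}.
That is 12 commits.

12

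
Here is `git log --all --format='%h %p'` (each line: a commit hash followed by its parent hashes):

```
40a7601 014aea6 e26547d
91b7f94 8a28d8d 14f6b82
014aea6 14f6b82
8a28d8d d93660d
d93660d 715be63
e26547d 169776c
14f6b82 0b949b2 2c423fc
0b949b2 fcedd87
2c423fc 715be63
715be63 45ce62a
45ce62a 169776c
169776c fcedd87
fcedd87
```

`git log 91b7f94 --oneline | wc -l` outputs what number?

10

Walking parent pointers from 91b7f94: reachable set = {0b949b2, 14f6b82, 169776c, 2c423fc, 45ce62a, 715be63, 8a28d8d, 91b7f94, d93660d, fcedd87}.
That is 10 commits.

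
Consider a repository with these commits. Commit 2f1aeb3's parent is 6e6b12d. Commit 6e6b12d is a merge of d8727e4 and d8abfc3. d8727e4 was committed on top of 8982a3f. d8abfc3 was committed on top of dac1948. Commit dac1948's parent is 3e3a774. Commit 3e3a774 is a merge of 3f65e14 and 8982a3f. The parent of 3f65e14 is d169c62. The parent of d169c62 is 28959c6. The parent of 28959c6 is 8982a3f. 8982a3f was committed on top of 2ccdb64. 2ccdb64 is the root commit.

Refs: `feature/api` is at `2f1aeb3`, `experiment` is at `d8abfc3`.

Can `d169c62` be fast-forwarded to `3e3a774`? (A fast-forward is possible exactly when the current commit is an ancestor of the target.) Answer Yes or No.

A fast-forward from d169c62 to 3e3a774 is possible iff d169c62 is an ancestor of 3e3a774.
Ancestors of 3e3a774: {28959c6, 2ccdb64, 3e3a774, 3f65e14, 8982a3f, d169c62}.
d169c62 is among them, so fast-forward is possible.

Yes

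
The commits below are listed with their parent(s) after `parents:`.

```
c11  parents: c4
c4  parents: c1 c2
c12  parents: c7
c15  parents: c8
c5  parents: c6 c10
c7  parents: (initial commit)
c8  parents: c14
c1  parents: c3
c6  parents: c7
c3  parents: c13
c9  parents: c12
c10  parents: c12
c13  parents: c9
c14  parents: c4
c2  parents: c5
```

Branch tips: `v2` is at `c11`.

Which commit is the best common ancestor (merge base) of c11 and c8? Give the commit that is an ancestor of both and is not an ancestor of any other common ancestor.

c4

Ancestors of c11: {c1, c10, c11, c12, c13, c2, c3, c4, c5, c6, c7, c9}.
Ancestors of c8: {c1, c10, c12, c13, c14, c2, c3, c4, c5, c6, c7, c8, c9}.
Common ancestors: {c1, c10, c12, c13, c2, c3, c4, c5, c6, c7, c9}.
Among these, c4 is not an ancestor of any other common ancestor — it is the merge base.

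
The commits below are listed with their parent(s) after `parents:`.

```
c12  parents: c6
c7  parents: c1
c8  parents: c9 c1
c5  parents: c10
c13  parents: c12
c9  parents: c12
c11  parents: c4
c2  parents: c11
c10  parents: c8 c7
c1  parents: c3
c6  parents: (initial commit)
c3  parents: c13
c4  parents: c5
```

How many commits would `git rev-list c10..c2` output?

4

Reachable from c2: {c1, c10, c11, c12, c13, c2, c3, c4, c5, c6, c7, c8, c9}.
Reachable from c10: {c1, c10, c12, c13, c3, c6, c7, c8, c9}.
In c2's history but not c10's: {c11, c2, c4, c5} — 4 commits.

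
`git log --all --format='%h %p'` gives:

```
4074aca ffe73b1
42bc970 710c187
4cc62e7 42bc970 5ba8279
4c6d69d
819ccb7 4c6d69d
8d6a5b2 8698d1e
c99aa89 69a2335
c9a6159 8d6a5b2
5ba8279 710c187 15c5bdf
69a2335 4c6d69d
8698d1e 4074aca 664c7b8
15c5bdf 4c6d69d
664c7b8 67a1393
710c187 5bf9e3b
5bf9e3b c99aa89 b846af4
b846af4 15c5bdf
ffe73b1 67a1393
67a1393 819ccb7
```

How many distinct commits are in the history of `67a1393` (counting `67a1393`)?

Walking parent pointers from 67a1393: reachable set = {4c6d69d, 67a1393, 819ccb7}.
That is 3 commits.

3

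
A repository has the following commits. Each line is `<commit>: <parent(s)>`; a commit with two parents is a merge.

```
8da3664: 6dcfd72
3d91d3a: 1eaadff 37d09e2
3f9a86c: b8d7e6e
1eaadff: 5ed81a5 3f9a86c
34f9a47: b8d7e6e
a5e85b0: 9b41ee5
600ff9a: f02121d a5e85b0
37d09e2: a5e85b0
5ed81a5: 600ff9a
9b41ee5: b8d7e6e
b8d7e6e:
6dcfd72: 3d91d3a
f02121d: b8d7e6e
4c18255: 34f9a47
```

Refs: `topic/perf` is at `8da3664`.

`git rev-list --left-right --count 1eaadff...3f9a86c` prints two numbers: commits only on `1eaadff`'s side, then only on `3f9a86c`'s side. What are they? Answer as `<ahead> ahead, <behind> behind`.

Reachable from 1eaadff: {1eaadff, 3f9a86c, 5ed81a5, 600ff9a, 9b41ee5, a5e85b0, b8d7e6e, f02121d}.
Reachable from 3f9a86c: {3f9a86c, b8d7e6e}.
Only in 1eaadff's history (ahead): {1eaadff, 5ed81a5, 600ff9a, 9b41ee5, a5e85b0, f02121d} — 6.
Only in 3f9a86c's history (behind): {} — 0.

6 ahead, 0 behind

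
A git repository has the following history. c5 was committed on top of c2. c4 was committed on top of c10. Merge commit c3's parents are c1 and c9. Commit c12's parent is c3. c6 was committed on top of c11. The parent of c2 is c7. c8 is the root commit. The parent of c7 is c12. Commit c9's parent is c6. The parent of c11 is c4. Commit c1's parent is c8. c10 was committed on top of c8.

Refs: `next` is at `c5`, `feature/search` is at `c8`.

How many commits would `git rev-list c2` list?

11

Walking parent pointers from c2: reachable set = {c1, c10, c11, c12, c2, c3, c4, c6, c7, c8, c9}.
That is 11 commits.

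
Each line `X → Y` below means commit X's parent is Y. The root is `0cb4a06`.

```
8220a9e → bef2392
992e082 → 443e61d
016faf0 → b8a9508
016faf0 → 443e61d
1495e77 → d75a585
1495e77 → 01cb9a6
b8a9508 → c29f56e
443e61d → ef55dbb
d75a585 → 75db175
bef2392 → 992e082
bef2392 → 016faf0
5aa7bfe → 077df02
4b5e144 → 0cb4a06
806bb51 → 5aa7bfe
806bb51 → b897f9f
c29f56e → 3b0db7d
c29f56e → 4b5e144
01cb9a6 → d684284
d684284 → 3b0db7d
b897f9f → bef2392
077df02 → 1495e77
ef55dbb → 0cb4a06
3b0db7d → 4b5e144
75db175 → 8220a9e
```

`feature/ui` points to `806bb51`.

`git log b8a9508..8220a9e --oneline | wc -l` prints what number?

Reachable from 8220a9e: {016faf0, 0cb4a06, 3b0db7d, 443e61d, 4b5e144, 8220a9e, 992e082, b8a9508, bef2392, c29f56e, ef55dbb}.
Reachable from b8a9508: {0cb4a06, 3b0db7d, 4b5e144, b8a9508, c29f56e}.
In 8220a9e's history but not b8a9508's: {016faf0, 443e61d, 8220a9e, 992e082, bef2392, ef55dbb} — 6 commits.

6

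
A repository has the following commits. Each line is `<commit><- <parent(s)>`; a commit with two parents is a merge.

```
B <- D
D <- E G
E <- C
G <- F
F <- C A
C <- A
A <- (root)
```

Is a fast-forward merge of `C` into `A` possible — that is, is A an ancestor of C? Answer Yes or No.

Yes

A fast-forward from A to C is possible iff A is an ancestor of C.
Ancestors of C: {A, C}.
A is among them, so fast-forward is possible.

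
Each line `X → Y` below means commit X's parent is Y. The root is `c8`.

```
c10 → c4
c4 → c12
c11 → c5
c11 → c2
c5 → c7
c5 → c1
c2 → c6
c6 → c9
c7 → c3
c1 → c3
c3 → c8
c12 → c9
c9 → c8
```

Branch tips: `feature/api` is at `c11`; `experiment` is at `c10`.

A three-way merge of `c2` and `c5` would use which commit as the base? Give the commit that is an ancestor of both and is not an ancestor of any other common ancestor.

Ancestors of c2: {c2, c6, c8, c9}.
Ancestors of c5: {c1, c3, c5, c7, c8}.
Common ancestors: {c8}.
The only common ancestor is c8, so it is the merge base.

c8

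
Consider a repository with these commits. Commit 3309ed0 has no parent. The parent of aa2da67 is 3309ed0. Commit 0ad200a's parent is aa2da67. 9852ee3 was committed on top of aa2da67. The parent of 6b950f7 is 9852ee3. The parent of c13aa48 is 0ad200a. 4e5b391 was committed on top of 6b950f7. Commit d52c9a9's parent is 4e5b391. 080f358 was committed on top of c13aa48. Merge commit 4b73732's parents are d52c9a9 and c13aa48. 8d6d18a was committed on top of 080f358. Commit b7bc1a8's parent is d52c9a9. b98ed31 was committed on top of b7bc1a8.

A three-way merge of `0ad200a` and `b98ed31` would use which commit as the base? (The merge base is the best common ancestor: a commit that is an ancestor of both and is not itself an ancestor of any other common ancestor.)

Ancestors of 0ad200a: {0ad200a, 3309ed0, aa2da67}.
Ancestors of b98ed31: {3309ed0, 4e5b391, 6b950f7, 9852ee3, aa2da67, b7bc1a8, b98ed31, d52c9a9}.
Common ancestors: {3309ed0, aa2da67}.
Among these, aa2da67 is not an ancestor of any other common ancestor — it is the merge base.

aa2da67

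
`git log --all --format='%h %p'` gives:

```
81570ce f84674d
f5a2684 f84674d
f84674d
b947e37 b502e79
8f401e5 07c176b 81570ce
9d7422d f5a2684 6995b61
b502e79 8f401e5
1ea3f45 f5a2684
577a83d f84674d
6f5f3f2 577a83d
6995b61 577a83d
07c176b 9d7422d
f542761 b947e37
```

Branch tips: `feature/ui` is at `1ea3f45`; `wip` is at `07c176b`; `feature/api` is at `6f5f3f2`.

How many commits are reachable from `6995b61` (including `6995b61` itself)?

Walking parent pointers from 6995b61: reachable set = {577a83d, 6995b61, f84674d}.
That is 3 commits.

3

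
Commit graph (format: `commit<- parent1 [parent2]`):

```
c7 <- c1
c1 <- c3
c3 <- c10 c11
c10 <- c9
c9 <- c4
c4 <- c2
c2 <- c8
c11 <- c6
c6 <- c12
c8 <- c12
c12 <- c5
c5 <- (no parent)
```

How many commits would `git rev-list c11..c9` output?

4

Reachable from c9: {c12, c2, c4, c5, c8, c9}.
Reachable from c11: {c11, c12, c5, c6}.
In c9's history but not c11's: {c2, c4, c8, c9} — 4 commits.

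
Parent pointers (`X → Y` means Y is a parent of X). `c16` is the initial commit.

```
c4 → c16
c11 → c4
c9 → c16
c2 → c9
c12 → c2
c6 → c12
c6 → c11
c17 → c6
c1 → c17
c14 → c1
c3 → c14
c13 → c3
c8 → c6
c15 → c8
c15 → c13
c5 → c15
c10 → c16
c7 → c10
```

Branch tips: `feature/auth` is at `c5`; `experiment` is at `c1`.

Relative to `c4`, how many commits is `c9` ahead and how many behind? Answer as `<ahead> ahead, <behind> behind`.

Reachable from c9: {c16, c9}.
Reachable from c4: {c16, c4}.
Only in c9's history (ahead): {c9} — 1.
Only in c4's history (behind): {c4} — 1.

1 ahead, 1 behind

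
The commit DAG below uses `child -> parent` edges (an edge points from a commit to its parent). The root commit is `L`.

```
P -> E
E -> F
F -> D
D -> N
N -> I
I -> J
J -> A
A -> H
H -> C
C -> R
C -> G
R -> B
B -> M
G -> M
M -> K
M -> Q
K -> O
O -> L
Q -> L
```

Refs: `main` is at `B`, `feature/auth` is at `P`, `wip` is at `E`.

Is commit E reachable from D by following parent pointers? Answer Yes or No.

No

Ancestors of D: {A, B, C, D, G, H, I, J, K, L, M, N, O, Q, R}.
E is not in that set, so it is not an ancestor of D.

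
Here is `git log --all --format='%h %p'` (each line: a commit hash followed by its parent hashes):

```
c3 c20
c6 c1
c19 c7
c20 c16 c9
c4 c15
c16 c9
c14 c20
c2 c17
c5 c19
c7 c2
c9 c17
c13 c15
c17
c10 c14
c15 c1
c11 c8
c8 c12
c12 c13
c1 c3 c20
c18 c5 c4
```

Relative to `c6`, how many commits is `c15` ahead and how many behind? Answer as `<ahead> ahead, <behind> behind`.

1 ahead, 1 behind

Reachable from c15: {c1, c15, c16, c17, c20, c3, c9}.
Reachable from c6: {c1, c16, c17, c20, c3, c6, c9}.
Only in c15's history (ahead): {c15} — 1.
Only in c6's history (behind): {c6} — 1.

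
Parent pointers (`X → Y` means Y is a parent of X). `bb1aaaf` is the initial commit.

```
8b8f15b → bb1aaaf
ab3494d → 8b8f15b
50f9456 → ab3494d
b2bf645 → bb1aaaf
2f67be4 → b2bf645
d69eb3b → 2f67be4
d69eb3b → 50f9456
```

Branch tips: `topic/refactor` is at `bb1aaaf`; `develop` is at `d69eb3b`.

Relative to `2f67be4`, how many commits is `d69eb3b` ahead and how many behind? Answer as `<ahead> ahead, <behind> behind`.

Reachable from d69eb3b: {2f67be4, 50f9456, 8b8f15b, ab3494d, b2bf645, bb1aaaf, d69eb3b}.
Reachable from 2f67be4: {2f67be4, b2bf645, bb1aaaf}.
Only in d69eb3b's history (ahead): {50f9456, 8b8f15b, ab3494d, d69eb3b} — 4.
Only in 2f67be4's history (behind): {} — 0.

4 ahead, 0 behind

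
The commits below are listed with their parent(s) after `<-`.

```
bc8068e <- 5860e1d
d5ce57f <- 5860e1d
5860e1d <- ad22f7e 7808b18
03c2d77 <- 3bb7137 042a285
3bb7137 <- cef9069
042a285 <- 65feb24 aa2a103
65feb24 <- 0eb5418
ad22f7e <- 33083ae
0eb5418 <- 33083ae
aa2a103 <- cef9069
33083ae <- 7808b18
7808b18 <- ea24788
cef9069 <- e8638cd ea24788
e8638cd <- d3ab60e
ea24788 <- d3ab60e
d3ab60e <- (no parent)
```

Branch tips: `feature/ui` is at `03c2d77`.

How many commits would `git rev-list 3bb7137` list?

5

Walking parent pointers from 3bb7137: reachable set = {3bb7137, cef9069, d3ab60e, e8638cd, ea24788}.
That is 5 commits.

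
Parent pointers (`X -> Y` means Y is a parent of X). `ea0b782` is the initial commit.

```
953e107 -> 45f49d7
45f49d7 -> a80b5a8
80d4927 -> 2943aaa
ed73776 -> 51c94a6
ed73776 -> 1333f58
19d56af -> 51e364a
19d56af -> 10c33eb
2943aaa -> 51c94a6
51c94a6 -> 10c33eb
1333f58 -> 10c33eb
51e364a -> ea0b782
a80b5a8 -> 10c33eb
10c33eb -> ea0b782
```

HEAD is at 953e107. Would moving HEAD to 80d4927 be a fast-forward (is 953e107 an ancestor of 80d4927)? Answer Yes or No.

A fast-forward from 953e107 to 80d4927 is possible iff 953e107 is an ancestor of 80d4927.
Ancestors of 80d4927: {10c33eb, 2943aaa, 51c94a6, 80d4927, ea0b782}.
953e107 is not among them, so fast-forward is not possible.

No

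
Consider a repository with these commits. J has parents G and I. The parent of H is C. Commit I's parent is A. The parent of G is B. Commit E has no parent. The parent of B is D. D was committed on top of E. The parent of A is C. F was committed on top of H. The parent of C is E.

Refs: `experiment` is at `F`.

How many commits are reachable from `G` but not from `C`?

3

Reachable from G: {B, D, E, G}.
Reachable from C: {C, E}.
In G's history but not C's: {B, D, G} — 3 commits.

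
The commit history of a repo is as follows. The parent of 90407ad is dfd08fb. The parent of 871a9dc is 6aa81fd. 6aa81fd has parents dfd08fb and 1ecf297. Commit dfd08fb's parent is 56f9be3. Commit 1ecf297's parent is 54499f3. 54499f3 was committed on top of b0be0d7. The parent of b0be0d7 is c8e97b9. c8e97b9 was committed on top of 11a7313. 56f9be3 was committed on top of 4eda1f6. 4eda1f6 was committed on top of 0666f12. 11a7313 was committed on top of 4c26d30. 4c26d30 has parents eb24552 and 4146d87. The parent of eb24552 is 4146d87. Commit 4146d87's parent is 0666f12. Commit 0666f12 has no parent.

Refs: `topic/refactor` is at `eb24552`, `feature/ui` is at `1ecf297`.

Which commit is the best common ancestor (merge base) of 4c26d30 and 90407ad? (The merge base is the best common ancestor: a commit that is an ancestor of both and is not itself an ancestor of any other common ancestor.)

Ancestors of 4c26d30: {0666f12, 4146d87, 4c26d30, eb24552}.
Ancestors of 90407ad: {0666f12, 4eda1f6, 56f9be3, 90407ad, dfd08fb}.
Common ancestors: {0666f12}.
The only common ancestor is 0666f12, so it is the merge base.

0666f12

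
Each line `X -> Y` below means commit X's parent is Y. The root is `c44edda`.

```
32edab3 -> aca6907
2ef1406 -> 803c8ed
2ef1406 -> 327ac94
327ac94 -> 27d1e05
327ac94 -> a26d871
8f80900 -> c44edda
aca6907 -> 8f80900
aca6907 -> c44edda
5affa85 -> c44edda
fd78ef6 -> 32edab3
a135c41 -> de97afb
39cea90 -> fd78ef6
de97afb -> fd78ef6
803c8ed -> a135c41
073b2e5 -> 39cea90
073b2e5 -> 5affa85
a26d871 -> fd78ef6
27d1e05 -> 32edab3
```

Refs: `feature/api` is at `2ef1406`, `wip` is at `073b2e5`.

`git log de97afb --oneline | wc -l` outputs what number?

6

Walking parent pointers from de97afb: reachable set = {32edab3, 8f80900, aca6907, c44edda, de97afb, fd78ef6}.
That is 6 commits.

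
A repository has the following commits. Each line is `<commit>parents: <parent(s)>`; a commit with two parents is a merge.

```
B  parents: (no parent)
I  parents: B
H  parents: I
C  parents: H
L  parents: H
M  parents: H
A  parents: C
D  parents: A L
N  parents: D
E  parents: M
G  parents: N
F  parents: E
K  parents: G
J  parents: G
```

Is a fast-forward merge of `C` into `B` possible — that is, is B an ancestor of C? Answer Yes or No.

Yes

A fast-forward from B to C is possible iff B is an ancestor of C.
Ancestors of C: {B, C, H, I}.
B is among them, so fast-forward is possible.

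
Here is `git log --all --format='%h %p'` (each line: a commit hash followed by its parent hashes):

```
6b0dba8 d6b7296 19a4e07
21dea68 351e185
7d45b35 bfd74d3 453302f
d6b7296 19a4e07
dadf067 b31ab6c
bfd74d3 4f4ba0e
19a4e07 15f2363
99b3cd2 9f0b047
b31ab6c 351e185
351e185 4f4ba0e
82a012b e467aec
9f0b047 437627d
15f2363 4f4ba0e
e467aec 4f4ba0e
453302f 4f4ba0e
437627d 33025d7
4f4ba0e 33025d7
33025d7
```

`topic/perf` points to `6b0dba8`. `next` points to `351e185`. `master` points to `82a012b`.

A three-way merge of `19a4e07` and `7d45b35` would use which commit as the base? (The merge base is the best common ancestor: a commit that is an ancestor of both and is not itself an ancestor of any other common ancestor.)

4f4ba0e

Ancestors of 19a4e07: {15f2363, 19a4e07, 33025d7, 4f4ba0e}.
Ancestors of 7d45b35: {33025d7, 453302f, 4f4ba0e, 7d45b35, bfd74d3}.
Common ancestors: {33025d7, 4f4ba0e}.
Among these, 4f4ba0e is not an ancestor of any other common ancestor — it is the merge base.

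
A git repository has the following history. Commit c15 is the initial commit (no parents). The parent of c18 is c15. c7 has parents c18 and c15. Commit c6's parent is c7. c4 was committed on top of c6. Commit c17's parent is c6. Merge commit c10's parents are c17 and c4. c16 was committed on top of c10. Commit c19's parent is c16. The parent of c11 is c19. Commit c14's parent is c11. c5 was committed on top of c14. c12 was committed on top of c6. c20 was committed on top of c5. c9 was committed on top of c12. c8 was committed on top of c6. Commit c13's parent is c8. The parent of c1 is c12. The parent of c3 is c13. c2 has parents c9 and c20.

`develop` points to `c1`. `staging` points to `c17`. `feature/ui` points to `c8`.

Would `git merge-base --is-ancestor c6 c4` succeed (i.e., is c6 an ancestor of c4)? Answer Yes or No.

Yes

Ancestors of c4 (commits reachable by following parents): {c15, c18, c4, c6, c7}.
c6 is in that set, so it is an ancestor of c4.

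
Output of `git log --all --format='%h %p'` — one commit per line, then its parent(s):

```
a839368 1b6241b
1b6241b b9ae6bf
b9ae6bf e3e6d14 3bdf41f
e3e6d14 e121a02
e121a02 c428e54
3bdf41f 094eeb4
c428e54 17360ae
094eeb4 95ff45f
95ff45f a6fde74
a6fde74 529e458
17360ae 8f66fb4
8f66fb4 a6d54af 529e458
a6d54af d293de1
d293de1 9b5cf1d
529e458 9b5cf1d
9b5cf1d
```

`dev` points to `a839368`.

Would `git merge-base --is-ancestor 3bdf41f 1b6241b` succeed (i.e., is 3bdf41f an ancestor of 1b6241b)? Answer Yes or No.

Yes

Ancestors of 1b6241b (commits reachable by following parents): {094eeb4, 17360ae, 1b6241b, 3bdf41f, 529e458, 8f66fb4, 95ff45f, 9b5cf1d, a6d54af, a6fde74, b9ae6bf, c428e54, d293de1, e121a02, e3e6d14}.
3bdf41f is in that set, so it is an ancestor of 1b6241b.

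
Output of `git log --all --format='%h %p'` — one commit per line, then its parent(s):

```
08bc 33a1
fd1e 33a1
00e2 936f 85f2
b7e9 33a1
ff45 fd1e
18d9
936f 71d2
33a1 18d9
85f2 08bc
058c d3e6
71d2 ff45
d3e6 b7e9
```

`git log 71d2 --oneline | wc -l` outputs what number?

5

Walking parent pointers from 71d2: reachable set = {18d9, 33a1, 71d2, fd1e, ff45}.
That is 5 commits.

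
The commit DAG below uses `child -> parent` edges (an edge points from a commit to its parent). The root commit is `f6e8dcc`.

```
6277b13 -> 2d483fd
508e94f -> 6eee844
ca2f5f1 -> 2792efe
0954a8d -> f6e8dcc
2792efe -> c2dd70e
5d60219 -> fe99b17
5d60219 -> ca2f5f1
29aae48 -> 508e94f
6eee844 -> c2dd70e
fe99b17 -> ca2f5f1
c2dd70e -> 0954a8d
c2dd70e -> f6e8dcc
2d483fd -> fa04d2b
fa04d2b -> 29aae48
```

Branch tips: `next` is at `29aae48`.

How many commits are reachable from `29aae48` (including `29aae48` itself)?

Walking parent pointers from 29aae48: reachable set = {0954a8d, 29aae48, 508e94f, 6eee844, c2dd70e, f6e8dcc}.
That is 6 commits.

6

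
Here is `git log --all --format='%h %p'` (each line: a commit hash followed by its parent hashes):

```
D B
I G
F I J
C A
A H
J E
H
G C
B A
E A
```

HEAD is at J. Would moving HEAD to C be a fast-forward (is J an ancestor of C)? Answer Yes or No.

No

A fast-forward from J to C is possible iff J is an ancestor of C.
Ancestors of C: {A, C, H}.
J is not among them, so fast-forward is not possible.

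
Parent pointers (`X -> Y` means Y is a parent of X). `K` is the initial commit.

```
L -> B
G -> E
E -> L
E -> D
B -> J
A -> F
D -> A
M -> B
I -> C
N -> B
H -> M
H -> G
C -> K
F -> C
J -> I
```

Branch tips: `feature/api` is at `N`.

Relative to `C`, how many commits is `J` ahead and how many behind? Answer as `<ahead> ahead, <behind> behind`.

2 ahead, 0 behind

Reachable from J: {C, I, J, K}.
Reachable from C: {C, K}.
Only in J's history (ahead): {I, J} — 2.
Only in C's history (behind): {} — 0.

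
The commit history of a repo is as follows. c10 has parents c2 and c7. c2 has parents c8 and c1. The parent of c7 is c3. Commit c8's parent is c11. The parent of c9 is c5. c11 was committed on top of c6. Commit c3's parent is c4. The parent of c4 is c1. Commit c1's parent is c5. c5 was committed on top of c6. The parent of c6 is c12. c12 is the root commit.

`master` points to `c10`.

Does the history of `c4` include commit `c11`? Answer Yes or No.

No

Ancestors of c4: {c1, c12, c4, c5, c6}.
c11 is not in that set, so it is not an ancestor of c4.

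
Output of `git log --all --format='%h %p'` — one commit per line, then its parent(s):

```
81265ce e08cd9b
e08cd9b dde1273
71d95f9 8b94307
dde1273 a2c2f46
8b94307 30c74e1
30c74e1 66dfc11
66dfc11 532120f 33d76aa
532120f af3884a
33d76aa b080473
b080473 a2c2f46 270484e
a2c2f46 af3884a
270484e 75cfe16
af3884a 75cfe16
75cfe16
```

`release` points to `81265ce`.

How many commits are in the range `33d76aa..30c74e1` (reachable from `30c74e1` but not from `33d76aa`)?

3

Reachable from 30c74e1: {270484e, 30c74e1, 33d76aa, 532120f, 66dfc11, 75cfe16, a2c2f46, af3884a, b080473}.
Reachable from 33d76aa: {270484e, 33d76aa, 75cfe16, a2c2f46, af3884a, b080473}.
In 30c74e1's history but not 33d76aa's: {30c74e1, 532120f, 66dfc11} — 3 commits.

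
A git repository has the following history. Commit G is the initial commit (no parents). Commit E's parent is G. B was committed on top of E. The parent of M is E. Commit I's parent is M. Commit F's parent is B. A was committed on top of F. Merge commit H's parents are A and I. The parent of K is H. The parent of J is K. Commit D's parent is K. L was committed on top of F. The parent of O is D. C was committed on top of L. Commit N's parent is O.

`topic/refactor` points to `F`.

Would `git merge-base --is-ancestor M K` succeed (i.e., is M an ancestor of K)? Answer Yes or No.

Ancestors of K (commits reachable by following parents): {A, B, E, F, G, H, I, K, M}.
M is in that set, so it is an ancestor of K.

Yes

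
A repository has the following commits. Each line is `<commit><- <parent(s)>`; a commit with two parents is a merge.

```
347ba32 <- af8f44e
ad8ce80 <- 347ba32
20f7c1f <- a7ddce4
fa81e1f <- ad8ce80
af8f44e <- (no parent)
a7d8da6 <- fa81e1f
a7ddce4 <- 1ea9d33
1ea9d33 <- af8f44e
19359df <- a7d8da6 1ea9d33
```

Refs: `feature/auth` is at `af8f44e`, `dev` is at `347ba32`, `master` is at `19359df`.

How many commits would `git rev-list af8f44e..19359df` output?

6

Reachable from 19359df: {19359df, 1ea9d33, 347ba32, a7d8da6, ad8ce80, af8f44e, fa81e1f}.
Reachable from af8f44e: {af8f44e}.
In 19359df's history but not af8f44e's: {19359df, 1ea9d33, 347ba32, a7d8da6, ad8ce80, fa81e1f} — 6 commits.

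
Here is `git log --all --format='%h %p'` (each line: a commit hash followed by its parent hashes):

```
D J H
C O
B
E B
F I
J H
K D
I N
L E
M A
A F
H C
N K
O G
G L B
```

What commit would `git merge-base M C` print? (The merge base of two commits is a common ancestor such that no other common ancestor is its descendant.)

C

Ancestors of M: {A, B, C, D, E, F, G, H, I, J, K, L, M, N, O}.
Ancestors of C: {B, C, E, G, L, O}.
Common ancestors: {B, C, E, G, L, O}.
Among these, C is not an ancestor of any other common ancestor — it is the merge base.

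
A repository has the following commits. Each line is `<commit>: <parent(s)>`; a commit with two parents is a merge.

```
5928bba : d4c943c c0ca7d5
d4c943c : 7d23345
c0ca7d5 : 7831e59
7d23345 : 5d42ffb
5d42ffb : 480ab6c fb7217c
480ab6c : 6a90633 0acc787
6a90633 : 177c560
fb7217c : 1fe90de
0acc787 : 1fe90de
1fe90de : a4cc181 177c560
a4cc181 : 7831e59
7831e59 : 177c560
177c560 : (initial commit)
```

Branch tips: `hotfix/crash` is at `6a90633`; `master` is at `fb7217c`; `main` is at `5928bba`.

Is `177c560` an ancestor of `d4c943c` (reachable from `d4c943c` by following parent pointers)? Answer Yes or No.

Yes

Ancestors of d4c943c (commits reachable by following parents): {0acc787, 177c560, 1fe90de, 480ab6c, 5d42ffb, 6a90633, 7831e59, 7d23345, a4cc181, d4c943c, fb7217c}.
177c560 is in that set, so it is an ancestor of d4c943c.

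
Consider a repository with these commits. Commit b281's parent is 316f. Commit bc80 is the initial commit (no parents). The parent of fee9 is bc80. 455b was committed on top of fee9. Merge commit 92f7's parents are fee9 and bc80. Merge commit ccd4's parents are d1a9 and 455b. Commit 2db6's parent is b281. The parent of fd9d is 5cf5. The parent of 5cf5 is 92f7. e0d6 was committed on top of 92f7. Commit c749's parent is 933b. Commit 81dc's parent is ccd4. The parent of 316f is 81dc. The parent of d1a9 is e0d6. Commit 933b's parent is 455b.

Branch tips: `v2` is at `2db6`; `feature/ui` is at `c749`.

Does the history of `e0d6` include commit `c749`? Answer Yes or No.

No

Ancestors of e0d6: {92f7, bc80, e0d6, fee9}.
c749 is not in that set, so it is not an ancestor of e0d6.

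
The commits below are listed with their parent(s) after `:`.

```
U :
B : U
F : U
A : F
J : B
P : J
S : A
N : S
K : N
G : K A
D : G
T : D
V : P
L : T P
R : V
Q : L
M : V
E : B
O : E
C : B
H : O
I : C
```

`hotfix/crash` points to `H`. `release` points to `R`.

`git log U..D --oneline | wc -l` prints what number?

7

Reachable from D: {A, D, F, G, K, N, S, U}.
Reachable from U: {U}.
In D's history but not U's: {A, D, F, G, K, N, S} — 7 commits.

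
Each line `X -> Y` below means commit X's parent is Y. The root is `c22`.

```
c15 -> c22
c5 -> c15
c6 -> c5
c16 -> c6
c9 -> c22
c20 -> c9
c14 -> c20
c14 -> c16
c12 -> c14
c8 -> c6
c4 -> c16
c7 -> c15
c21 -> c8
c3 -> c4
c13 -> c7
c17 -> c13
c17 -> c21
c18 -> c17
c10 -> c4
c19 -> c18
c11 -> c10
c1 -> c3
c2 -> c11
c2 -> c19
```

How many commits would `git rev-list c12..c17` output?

Reachable from c17: {c13, c15, c17, c21, c22, c5, c6, c7, c8}.
Reachable from c12: {c12, c14, c15, c16, c20, c22, c5, c6, c9}.
In c17's history but not c12's: {c13, c17, c21, c7, c8} — 5 commits.

5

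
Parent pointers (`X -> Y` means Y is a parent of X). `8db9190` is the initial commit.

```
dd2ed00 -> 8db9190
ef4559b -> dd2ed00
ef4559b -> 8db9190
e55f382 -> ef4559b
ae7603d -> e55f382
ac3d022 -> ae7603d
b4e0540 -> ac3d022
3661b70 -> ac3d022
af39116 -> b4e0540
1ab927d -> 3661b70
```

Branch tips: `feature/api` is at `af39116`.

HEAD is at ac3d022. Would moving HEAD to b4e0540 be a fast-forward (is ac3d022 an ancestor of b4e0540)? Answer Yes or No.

Yes

A fast-forward from ac3d022 to b4e0540 is possible iff ac3d022 is an ancestor of b4e0540.
Ancestors of b4e0540: {8db9190, ac3d022, ae7603d, b4e0540, dd2ed00, e55f382, ef4559b}.
ac3d022 is among them, so fast-forward is possible.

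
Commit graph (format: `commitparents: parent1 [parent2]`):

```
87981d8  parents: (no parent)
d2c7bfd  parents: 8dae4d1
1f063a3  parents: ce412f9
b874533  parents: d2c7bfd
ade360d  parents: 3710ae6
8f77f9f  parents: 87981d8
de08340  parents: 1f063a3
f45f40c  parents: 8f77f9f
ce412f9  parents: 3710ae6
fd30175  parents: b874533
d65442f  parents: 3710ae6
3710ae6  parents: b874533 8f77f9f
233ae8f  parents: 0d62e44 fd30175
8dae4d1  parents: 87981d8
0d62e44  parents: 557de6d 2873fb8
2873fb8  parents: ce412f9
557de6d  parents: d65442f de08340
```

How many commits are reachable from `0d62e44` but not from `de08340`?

4

Reachable from 0d62e44: {0d62e44, 1f063a3, 2873fb8, 3710ae6, 557de6d, 87981d8, 8dae4d1, 8f77f9f, b874533, ce412f9, d2c7bfd, d65442f, de08340}.
Reachable from de08340: {1f063a3, 3710ae6, 87981d8, 8dae4d1, 8f77f9f, b874533, ce412f9, d2c7bfd, de08340}.
In 0d62e44's history but not de08340's: {0d62e44, 2873fb8, 557de6d, d65442f} — 4 commits.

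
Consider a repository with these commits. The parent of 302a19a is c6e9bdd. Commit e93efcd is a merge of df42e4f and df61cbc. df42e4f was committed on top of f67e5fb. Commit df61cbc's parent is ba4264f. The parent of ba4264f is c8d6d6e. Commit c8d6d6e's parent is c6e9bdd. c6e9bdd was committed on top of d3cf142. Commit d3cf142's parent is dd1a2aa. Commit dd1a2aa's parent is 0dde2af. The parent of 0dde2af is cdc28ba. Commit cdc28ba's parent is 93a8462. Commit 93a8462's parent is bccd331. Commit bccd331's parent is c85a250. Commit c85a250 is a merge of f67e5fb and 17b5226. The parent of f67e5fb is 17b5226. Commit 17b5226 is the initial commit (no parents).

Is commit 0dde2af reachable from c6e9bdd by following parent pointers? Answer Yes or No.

Yes

Ancestors of c6e9bdd (commits reachable by following parents): {0dde2af, 17b5226, 93a8462, bccd331, c6e9bdd, c85a250, cdc28ba, d3cf142, dd1a2aa, f67e5fb}.
0dde2af is in that set, so it is an ancestor of c6e9bdd.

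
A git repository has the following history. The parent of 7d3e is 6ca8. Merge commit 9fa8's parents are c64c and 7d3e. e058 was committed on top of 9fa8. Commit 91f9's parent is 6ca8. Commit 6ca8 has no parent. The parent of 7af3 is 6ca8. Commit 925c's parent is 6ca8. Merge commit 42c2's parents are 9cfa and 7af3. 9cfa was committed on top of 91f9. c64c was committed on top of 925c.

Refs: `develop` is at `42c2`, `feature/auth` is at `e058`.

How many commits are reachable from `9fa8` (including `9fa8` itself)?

5

Walking parent pointers from 9fa8: reachable set = {6ca8, 7d3e, 925c, 9fa8, c64c}.
That is 5 commits.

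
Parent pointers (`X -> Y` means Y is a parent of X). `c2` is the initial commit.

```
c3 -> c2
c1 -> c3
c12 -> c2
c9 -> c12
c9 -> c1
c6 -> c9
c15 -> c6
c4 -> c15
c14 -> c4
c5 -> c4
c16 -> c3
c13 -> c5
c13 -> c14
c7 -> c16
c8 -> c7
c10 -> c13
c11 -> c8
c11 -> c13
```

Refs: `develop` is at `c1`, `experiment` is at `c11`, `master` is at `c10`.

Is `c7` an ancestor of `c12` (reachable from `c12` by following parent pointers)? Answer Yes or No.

No

Ancestors of c12: {c12, c2}.
c7 is not in that set, so it is not an ancestor of c12.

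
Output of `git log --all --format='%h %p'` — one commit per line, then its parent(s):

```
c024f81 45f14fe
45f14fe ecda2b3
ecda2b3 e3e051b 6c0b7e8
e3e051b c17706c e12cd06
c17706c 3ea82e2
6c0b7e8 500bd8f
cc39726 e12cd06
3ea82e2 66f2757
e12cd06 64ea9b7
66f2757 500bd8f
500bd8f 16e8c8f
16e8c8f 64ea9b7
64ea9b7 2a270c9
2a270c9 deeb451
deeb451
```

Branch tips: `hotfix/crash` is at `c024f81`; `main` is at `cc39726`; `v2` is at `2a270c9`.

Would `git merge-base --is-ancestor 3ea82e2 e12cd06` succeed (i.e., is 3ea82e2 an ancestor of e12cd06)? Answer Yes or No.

No

Ancestors of e12cd06: {2a270c9, 64ea9b7, deeb451, e12cd06}.
3ea82e2 is not in that set, so it is not an ancestor of e12cd06.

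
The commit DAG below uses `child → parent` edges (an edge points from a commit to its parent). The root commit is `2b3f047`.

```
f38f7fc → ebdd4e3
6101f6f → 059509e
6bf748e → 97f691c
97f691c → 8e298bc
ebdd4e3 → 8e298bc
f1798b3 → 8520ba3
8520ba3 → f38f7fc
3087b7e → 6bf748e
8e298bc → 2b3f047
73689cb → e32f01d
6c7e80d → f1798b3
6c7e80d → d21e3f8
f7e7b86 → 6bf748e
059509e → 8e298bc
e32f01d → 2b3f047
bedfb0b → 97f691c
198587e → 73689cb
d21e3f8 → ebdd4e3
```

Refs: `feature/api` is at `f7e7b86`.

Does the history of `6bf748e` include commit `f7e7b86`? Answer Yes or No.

No

Ancestors of 6bf748e: {2b3f047, 6bf748e, 8e298bc, 97f691c}.
f7e7b86 is not in that set, so it is not an ancestor of 6bf748e.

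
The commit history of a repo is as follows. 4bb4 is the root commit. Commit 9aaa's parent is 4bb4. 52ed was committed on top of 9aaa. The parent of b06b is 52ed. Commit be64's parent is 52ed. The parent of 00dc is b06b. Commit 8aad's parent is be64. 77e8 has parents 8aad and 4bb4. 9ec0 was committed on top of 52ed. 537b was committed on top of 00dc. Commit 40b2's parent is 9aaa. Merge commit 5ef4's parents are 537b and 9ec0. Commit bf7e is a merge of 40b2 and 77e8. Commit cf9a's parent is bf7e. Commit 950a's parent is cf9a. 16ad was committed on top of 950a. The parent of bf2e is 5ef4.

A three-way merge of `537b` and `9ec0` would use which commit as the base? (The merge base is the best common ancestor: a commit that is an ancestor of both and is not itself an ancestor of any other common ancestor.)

Ancestors of 537b: {00dc, 4bb4, 52ed, 537b, 9aaa, b06b}.
Ancestors of 9ec0: {4bb4, 52ed, 9aaa, 9ec0}.
Common ancestors: {4bb4, 52ed, 9aaa}.
Among these, 52ed is not an ancestor of any other common ancestor — it is the merge base.

52ed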